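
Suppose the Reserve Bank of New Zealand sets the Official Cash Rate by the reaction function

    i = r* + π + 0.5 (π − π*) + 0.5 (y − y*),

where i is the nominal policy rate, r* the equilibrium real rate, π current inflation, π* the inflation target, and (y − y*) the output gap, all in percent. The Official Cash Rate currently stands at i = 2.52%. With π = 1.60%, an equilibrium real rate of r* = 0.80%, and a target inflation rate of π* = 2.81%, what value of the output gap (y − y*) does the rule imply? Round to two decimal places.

0.5 (y − y*) = 2.52 − 0.80 − 1.60 − 0.5 × (1.60 − 2.81) = 0.725
(y − y*) = 0.725 / 0.5 = 1.45

1.45%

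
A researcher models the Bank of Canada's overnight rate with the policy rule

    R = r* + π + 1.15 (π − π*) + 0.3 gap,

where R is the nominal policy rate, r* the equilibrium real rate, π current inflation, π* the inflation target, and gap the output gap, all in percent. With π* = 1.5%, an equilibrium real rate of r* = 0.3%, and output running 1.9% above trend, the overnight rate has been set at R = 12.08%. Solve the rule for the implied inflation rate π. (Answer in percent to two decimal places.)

6.02%

Output 1.9% above potential → gap = 1.9.
Collecting π: R = r* + (1 + 1.15) π − 1.15 π* + 0.3 gap
2.15 π = 12.08 − 0.3 + 1.15 × 1.5 − 0.3 × 1.9 = 12.935
π = 12.935 / 2.15 = 6.02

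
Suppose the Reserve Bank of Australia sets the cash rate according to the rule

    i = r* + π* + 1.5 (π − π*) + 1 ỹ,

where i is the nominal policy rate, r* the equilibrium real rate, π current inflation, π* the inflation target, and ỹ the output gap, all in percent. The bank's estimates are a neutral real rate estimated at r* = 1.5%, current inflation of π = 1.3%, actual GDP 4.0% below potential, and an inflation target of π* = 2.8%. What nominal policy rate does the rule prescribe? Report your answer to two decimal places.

Output 4.0% below potential → ỹ = -4.0.
i = 1.5 + 2.8 + 1.5 × (1.3 − 2.8) + 1 × (-4.0)
   = 1.5 + 2.8 − 2.25 − 4 = -1.95

-1.95%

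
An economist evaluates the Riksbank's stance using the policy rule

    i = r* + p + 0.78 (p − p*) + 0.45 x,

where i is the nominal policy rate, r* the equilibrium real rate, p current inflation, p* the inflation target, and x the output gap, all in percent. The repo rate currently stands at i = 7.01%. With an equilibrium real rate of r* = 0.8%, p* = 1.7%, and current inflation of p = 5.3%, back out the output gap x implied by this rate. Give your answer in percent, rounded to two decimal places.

-4.22%

0.45 x = 7.01 − 0.8 − 5.3 − 0.78 × (5.3 − 1.7) = -1.898
x = -1.898 / 0.45 = -4.22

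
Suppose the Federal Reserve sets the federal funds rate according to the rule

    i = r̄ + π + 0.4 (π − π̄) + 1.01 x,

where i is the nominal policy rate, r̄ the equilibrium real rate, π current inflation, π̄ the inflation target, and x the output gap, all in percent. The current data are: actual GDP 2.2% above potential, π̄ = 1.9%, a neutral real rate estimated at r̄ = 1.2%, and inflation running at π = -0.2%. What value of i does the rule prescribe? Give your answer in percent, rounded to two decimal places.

2.38%

Output 2.2% above potential → x = 2.2.
i = 1.2 + (-0.2) + 0.4 × (-0.2 − 1.9) + 1.01 × 2.2
   = 1.2 − 0.2 − 0.84 + 2.222 = 2.38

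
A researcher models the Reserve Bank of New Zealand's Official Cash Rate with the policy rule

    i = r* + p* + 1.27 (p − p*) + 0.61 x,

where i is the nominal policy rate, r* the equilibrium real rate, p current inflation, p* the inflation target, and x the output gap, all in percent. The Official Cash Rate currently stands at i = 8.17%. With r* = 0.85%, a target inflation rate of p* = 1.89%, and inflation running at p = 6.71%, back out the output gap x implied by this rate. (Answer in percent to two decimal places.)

-1.13%

0.61 x = 8.17 − 0.85 − 1.89 − 1.27 × (6.71 − 1.89) = -0.6914
x = -0.6914 / 0.61 = -1.13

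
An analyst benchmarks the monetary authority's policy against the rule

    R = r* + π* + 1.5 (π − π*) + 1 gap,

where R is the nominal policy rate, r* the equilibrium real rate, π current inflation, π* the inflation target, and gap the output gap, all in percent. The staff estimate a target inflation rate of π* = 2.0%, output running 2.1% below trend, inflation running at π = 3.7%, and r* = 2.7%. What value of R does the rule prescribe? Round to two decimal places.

5.15%

Output 2.1% below potential → gap = -2.1.
R = 2.7 + 2.0 + 1.5 × (3.7 − 2.0) + 1 × (-2.1)
   = 2.7 + 2 + 2.55 − 2.1 = 5.15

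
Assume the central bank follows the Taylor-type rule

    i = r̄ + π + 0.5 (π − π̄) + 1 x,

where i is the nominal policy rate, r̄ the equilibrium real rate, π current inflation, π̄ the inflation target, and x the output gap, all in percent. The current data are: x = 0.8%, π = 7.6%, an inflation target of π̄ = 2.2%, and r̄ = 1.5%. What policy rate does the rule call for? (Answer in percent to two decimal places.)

i = 1.5 + 7.6 + 0.5 × (7.6 − 2.2) + 1 × 0.8
   = 1.5 + 7.6 + 2.7 + 0.8 = 12.60

12.60%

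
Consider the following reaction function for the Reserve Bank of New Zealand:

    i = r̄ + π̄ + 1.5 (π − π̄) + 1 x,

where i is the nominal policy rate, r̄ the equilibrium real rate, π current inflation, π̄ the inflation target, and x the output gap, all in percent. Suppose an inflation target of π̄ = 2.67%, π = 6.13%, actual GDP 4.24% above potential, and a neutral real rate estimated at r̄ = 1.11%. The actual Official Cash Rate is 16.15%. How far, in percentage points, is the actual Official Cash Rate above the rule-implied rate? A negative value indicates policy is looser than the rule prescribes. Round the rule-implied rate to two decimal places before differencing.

Output 4.24% above potential → x = 4.24.
i = 1.11 + 2.67 + 1.5 × (6.13 − 2.67) + 1 × 4.24
   = 1.11 + 2.67 + 5.19 + 4.24 = 13.21
Deviation = 16.15 − 13.21 = 2.94 pp.

2.94 pp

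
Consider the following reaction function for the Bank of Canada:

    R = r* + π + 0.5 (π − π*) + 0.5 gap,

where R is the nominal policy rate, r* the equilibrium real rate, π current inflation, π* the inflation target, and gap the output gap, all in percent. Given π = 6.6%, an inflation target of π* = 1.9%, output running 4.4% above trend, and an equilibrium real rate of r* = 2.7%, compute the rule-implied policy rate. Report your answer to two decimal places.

13.85%

Output 4.4% above potential → gap = 4.4.
R = 2.7 + 6.6 + 0.5 × (6.6 − 1.9) + 0.5 × 4.4
   = 2.7 + 6.6 + 2.35 + 2.2 = 13.85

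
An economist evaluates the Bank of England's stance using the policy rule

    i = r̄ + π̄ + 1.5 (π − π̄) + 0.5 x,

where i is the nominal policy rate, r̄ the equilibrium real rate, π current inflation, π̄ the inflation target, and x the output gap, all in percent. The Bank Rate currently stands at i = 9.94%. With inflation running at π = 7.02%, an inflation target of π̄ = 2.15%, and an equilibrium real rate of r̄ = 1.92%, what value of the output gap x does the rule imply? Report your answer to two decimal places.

0.5 x = 9.94 − 1.92 − 2.15 − 1.5 × (7.02 − 2.15) = -1.435
x = -1.435 / 0.5 = -2.87

-2.87%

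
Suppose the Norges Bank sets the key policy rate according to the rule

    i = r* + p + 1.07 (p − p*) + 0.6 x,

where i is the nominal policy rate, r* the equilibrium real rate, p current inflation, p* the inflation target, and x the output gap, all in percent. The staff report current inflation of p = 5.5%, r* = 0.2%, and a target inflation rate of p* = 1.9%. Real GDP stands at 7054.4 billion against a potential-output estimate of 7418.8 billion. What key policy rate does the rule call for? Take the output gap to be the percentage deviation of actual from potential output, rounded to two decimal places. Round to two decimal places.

6.61%

Output gap = 100 × (7054.4 − 7418.8) / 7418.8 = -4.91%.
i = 0.20 + 5.50 + 1.07 × (5.50 − 1.90) + 0.6 × (-4.91)
   = 0.20 + 5.5 + 3.852 − 2.946 = 6.61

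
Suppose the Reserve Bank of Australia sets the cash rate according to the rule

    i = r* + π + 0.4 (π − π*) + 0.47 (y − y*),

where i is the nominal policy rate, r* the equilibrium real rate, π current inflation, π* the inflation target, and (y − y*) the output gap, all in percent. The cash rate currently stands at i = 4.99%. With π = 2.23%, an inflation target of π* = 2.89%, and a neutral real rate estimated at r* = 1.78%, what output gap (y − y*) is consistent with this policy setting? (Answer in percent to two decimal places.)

2.65%

0.47 (y − y*) = 4.99 − 1.78 − 2.23 − 0.4 × (2.23 − 2.89) = 1.244
(y − y*) = 1.244 / 0.47 = 2.65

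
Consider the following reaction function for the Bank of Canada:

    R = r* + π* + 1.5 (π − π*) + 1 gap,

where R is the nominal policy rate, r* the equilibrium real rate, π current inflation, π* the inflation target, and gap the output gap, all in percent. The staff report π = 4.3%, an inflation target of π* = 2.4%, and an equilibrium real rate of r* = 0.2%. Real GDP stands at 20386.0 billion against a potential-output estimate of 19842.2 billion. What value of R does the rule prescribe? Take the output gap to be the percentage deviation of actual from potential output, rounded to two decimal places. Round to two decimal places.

8.19%

Output gap = 100 × (20386.0 − 19842.2) / 19842.2 = 2.74%.
R = 0.20 + 2.40 + 1.5 × (4.30 − 2.40) + 1 × 2.74
   = 0.20 + 2.4 + 2.85 + 2.74 = 8.19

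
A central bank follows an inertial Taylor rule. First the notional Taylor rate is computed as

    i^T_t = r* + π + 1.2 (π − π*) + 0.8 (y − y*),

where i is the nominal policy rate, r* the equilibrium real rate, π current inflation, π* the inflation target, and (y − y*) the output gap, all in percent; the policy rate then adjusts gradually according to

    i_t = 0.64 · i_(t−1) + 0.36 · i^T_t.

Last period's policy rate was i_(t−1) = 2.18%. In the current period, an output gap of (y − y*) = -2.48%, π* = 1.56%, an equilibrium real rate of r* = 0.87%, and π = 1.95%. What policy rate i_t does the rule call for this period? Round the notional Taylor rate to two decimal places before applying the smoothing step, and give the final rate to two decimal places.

i^T_t = 0.87 + 1.95 + 1.2 × (1.95 − 1.56) + 0.8 × (-2.48)
   = 0.87 + 1.95 + 0.468 − 1.984 = 1.30
i_t = 0.64 × 2.18 + 0.36 × 1.30 = 1.3952 + 0.468 = 1.86

1.86%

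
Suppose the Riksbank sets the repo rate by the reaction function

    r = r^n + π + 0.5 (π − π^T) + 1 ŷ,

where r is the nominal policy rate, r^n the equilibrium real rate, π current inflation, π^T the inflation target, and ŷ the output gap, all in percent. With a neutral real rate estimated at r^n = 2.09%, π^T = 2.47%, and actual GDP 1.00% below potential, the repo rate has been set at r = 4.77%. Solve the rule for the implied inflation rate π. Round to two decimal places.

Output 1.00% below potential → ŷ = -1.00.
Collecting π: r = r^n + (1 + 0.5) π − 0.5 π^T + 1 ŷ
1.5 π = 4.77 − 2.09 + 0.5 × 2.47 − 1 × (-1.00) = 4.915
π = 4.915 / 1.5 = 3.28

3.28%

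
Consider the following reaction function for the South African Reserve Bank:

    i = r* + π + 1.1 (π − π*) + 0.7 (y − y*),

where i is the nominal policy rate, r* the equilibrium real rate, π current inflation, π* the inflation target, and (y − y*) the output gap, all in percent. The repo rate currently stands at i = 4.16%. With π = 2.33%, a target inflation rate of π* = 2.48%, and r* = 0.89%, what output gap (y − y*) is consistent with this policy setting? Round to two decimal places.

1.58%

0.7 (y − y*) = 4.16 − 0.89 − 2.33 − 1.1 × (2.33 − 2.48) = 1.105
(y − y*) = 1.105 / 0.7 = 1.58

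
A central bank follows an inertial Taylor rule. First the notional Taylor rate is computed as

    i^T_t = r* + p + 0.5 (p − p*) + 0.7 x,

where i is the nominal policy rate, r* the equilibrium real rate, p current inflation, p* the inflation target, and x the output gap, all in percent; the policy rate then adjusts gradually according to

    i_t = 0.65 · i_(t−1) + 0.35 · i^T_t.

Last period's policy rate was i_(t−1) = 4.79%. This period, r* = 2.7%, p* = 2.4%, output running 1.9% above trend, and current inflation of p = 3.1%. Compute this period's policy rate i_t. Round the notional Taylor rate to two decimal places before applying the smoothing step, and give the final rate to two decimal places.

Output 1.9% above potential → x = 1.9.
i^T_t = 2.7 + 3.1 + 0.5 × (3.1 − 2.4) + 0.7 × 1.9
   = 2.7 + 3.1 + 0.35 + 1.33 = 7.48
i_t = 0.65 × 4.79 + 0.35 × 7.48 = 3.1135 + 2.618 = 5.73

5.73%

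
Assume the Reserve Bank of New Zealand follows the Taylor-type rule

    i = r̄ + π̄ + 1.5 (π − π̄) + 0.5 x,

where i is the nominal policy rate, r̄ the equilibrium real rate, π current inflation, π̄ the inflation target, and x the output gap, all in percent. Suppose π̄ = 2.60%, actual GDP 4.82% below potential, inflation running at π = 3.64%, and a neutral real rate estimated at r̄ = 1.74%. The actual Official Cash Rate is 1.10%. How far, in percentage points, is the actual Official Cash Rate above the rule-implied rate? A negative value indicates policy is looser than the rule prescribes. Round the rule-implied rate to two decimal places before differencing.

-2.39 pp

Output 4.82% below potential → x = -4.82.
i = 1.74 + 2.60 + 1.5 × (3.64 − 2.60) + 0.5 × (-4.82)
   = 1.74 + 2.6 + 1.56 − 2.41 = 3.49
Deviation = 1.10 − 3.49 = -2.39 pp.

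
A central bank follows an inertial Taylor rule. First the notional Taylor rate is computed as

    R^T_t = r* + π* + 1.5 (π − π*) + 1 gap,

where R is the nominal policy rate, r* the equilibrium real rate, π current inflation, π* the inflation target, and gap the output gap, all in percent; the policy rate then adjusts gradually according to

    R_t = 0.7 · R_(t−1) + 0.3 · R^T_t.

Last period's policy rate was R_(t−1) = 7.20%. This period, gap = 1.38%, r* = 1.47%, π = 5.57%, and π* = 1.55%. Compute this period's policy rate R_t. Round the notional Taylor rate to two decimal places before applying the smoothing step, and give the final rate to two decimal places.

8.17%

R^T_t = 1.47 + 1.55 + 1.5 × (5.57 − 1.55) + 1 × 1.38
   = 1.47 + 1.55 + 6.03 + 1.38 = 10.43
R_t = 0.7 × 7.20 + 0.3 × 10.43 = 5.04 + 3.129 = 8.17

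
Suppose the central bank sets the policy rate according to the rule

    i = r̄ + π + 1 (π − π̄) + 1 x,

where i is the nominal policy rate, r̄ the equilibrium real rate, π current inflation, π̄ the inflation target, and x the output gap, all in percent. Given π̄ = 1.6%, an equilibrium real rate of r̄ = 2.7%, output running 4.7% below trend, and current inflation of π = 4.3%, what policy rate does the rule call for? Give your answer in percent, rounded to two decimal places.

Output 4.7% below potential → x = -4.7.
i = 2.7 + 4.3 + 1 × (4.3 − 1.6) + 1 × (-4.7)
   = 2.7 + 4.3 + 2.7 − 4.7 = 5.00

5.00%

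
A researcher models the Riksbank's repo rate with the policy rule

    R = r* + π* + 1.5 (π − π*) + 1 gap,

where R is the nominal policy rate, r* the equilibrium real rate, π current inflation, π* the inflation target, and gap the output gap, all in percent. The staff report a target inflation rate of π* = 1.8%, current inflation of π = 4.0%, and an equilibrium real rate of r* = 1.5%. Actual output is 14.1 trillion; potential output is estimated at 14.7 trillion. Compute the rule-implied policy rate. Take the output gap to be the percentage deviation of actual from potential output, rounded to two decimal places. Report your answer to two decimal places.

2.52%

Output gap = 100 × (14.1 − 14.7) / 14.7 = -4.08%.
R = 1.50 + 1.80 + 1.5 × (4.00 − 1.80) + 1 × (-4.08)
   = 1.50 + 1.8 + 3.3 − 4.08 = 2.52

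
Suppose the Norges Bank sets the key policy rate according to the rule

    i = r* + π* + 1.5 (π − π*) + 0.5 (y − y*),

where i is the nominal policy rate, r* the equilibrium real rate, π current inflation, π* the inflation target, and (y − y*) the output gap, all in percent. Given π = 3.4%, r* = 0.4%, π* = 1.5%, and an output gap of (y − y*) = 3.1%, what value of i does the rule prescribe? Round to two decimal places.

6.30%

i = 0.4 + 1.5 + 1.5 × (3.4 − 1.5) + 0.5 × 3.1
   = 0.4 + 1.5 + 2.85 + 1.55 = 6.30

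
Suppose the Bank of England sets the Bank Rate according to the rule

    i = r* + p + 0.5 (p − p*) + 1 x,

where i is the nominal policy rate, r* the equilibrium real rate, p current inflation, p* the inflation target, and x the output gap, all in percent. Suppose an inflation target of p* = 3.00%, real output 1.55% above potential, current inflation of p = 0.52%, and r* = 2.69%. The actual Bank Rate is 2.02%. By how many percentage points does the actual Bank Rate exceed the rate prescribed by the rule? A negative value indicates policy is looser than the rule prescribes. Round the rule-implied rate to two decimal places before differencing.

-1.50 pp

Output 1.55% above potential → x = 1.55.
i = 2.69 + 0.52 + 0.5 × (0.52 − 3.00) + 1 × 1.55
   = 2.69 + 0.52 − 1.24 + 1.55 = 3.52
Deviation = 2.02 − 3.52 = -1.50 pp.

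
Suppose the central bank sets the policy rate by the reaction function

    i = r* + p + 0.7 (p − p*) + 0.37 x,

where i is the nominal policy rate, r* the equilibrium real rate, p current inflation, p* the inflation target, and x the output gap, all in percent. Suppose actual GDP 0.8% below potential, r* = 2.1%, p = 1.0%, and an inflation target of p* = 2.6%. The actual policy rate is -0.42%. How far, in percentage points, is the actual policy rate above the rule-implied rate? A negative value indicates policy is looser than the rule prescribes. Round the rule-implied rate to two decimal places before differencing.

Output 0.8% below potential → x = -0.8.
i = 2.1 + 1.0 + 0.7 × (1.0 − 2.6) + 0.37 × (-0.8)
   = 2.1 + 1 − 1.12 − 0.296 = 1.68
Deviation = -0.42 − 1.68 = -2.10 pp.

-2.10 pp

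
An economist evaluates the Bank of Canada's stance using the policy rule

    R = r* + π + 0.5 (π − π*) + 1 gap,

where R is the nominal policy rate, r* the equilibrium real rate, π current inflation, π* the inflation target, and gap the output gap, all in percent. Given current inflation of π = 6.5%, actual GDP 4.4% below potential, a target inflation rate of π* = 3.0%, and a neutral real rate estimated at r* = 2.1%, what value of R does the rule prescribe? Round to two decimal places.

5.95%

Output 4.4% below potential → gap = -4.4.
R = 2.1 + 6.5 + 0.5 × (6.5 − 3.0) + 1 × (-4.4)
   = 2.1 + 6.5 + 1.75 − 4.4 = 5.95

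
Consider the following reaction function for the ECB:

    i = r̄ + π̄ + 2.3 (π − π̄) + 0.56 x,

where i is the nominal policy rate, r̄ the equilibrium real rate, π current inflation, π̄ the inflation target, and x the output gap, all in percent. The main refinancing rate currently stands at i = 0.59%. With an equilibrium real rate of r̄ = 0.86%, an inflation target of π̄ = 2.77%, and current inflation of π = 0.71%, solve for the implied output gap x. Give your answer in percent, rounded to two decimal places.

3.03%

0.56 x = 0.59 − 0.86 − 2.77 − 2.3 × (0.71 − 2.77) = 1.698
x = 1.698 / 0.56 = 3.03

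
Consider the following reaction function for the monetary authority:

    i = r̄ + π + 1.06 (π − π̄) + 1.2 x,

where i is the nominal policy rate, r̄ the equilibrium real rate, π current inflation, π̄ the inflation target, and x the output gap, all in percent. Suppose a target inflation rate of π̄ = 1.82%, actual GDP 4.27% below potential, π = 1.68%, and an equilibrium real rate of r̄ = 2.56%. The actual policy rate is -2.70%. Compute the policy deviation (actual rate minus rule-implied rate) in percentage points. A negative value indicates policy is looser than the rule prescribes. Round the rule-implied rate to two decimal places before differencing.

-1.67 pp

Output 4.27% below potential → x = -4.27.
i = 2.56 + 1.68 + 1.06 × (1.68 − 1.82) + 1.2 × (-4.27)
   = 2.56 + 1.68 − 0.1484 − 5.124 = -1.03
Deviation = -2.70 − (-1.03) = -1.67 pp.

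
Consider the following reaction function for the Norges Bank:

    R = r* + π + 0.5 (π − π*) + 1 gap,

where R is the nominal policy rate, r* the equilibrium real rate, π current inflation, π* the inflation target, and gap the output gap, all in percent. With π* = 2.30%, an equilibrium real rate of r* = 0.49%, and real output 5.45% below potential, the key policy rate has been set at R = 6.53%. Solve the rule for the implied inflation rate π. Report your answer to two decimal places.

Output 5.45% below potential → gap = -5.45.
Collecting π: R = r* + (1 + 0.5) π − 0.5 π* + 1 gap
1.5 π = 6.53 − 0.49 + 0.5 × 2.30 − 1 × (-5.45) = 12.64
π = 12.64 / 1.5 = 8.43

8.43%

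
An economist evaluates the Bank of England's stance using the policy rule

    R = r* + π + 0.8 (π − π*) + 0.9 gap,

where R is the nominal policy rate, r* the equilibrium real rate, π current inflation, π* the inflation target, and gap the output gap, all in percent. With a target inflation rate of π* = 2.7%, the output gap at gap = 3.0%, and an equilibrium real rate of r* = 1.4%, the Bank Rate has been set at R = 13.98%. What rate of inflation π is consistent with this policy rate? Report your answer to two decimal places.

6.69%

Collecting π: R = r* + (1 + 0.8) π − 0.8 π* + 0.9 gap
1.8 π = 13.98 − 1.4 + 0.8 × 2.7 − 0.9 × 3.0 = 12.04
π = 12.04 / 1.8 = 6.69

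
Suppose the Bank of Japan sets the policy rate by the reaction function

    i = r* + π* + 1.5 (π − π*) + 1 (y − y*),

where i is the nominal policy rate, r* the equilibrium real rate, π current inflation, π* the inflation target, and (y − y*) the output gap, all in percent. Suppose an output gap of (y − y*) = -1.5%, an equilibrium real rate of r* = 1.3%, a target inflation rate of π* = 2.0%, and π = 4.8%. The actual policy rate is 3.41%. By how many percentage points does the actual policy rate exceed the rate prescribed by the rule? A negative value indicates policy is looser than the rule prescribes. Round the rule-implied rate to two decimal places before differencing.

i = 1.3 + 2.0 + 1.5 × (4.8 − 2.0) + 1 × (-1.5)
   = 1.3 + 2 + 4.2 − 1.5 = 6.00
Deviation = 3.41 − 6.00 = -2.59 pp.

-2.59 pp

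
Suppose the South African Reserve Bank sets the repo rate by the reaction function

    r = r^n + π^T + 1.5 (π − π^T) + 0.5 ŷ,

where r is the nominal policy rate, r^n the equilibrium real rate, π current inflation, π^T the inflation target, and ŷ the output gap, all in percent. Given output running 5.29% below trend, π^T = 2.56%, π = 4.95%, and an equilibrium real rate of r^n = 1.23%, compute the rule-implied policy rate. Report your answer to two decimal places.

Output 5.29% below potential → ŷ = -5.29.
r = 1.23 + 2.56 + 1.5 × (4.95 − 2.56) + 0.5 × (-5.29)
   = 1.23 + 2.56 + 3.585 − 2.645 = 4.73

4.73%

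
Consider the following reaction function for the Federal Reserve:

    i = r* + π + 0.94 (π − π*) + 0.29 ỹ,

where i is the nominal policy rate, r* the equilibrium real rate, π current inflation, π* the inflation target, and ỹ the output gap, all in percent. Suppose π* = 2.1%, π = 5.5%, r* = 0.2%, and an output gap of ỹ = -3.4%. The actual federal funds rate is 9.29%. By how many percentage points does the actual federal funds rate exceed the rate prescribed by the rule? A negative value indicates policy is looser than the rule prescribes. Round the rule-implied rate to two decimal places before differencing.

i = 0.2 + 5.5 + 0.94 × (5.5 − 2.1) + 0.29 × (-3.4)
   = 0.2 + 5.5 + 3.196 − 0.986 = 7.91
Deviation = 9.29 − 7.91 = 1.38 pp.

1.38 pp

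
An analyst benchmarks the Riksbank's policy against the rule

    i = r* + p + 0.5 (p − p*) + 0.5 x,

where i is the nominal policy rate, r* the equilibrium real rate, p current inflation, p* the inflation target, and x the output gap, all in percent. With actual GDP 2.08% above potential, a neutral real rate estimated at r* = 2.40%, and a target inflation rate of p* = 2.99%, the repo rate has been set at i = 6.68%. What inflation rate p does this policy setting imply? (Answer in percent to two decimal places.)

3.16%

Output 2.08% above potential → x = 2.08.
Collecting p: i = r* + (1 + 0.5) p − 0.5 p* + 0.5 x
1.5 p = 6.68 − 2.40 + 0.5 × 2.99 − 0.5 × 2.08 = 4.735
p = 4.735 / 1.5 = 3.16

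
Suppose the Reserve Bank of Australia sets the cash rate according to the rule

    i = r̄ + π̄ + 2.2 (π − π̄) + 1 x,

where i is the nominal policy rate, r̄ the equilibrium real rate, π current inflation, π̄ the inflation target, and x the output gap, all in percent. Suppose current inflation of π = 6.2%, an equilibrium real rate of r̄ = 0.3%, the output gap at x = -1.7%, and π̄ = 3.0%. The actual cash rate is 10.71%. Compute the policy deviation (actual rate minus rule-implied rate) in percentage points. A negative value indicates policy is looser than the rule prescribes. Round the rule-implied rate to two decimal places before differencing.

i = 0.3 + 3.0 + 2.2 × (6.2 − 3.0) + 1 × (-1.7)
   = 0.3 + 3 + 7.04 − 1.7 = 8.64
Deviation = 10.71 − 8.64 = 2.07 pp.

2.07 pp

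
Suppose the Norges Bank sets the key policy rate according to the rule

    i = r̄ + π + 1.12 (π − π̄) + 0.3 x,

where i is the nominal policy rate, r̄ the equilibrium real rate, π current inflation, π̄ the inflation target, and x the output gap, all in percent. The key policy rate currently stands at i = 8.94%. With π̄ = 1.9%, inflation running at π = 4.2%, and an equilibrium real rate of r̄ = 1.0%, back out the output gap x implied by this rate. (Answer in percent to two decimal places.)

0.3 x = 8.94 − 1.0 − 4.2 − 1.12 × (4.2 − 1.9) = 1.164
x = 1.164 / 0.3 = 3.88

3.88%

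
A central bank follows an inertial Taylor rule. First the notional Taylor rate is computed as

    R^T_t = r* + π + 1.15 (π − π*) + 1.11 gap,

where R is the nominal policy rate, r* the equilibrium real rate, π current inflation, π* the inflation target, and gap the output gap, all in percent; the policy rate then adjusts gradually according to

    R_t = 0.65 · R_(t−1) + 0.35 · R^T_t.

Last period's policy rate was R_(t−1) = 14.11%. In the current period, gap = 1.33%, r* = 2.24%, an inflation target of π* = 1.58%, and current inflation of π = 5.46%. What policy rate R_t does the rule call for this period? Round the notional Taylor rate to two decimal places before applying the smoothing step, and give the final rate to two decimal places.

R^T_t = 2.24 + 5.46 + 1.15 × (5.46 − 1.58) + 1.11 × 1.33
   = 2.24 + 5.46 + 4.462 + 1.4763 = 13.64
R_t = 0.65 × 14.11 + 0.35 × 13.64 = 9.1715 + 4.774 = 13.95

13.95%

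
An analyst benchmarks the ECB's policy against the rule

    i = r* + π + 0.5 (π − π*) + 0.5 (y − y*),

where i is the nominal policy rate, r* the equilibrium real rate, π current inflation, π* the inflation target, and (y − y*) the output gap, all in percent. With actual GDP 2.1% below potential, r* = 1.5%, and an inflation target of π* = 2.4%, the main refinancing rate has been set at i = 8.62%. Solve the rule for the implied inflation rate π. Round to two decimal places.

Output 2.1% below potential → (y − y*) = -2.1.
Collecting π: i = r* + (1 + 0.5) π − 0.5 π* + 0.5 (y − y*)
1.5 π = 8.62 − 1.5 + 0.5 × 2.4 − 0.5 × (-2.1) = 9.37
π = 9.37 / 1.5 = 6.25

6.25%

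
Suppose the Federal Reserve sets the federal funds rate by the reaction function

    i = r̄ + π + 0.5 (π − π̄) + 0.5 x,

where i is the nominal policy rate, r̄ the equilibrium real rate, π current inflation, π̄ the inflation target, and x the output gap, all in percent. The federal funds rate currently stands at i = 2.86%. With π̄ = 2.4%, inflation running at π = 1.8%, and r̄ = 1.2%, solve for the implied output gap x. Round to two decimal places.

0.32%

0.5 x = 2.86 − 1.2 − 1.8 − 0.5 × (1.8 − 2.4) = 0.16
x = 0.16 / 0.5 = 0.32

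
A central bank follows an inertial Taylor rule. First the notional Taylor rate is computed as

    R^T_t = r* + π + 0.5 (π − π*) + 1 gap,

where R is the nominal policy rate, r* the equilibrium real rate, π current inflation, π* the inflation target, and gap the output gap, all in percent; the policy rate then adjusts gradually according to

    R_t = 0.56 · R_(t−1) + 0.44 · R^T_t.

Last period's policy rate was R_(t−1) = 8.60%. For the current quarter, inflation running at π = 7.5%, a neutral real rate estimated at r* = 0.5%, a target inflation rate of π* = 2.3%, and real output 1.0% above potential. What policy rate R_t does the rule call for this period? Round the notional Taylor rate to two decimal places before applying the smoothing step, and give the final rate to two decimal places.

9.92%

Output 1.0% above potential → gap = 1.0.
R^T_t = 0.5 + 7.5 + 0.5 × (7.5 − 2.3) + 1 × 1.0
   = 0.5 + 7.5 + 2.6 + 1 = 11.60
R_t = 0.56 × 8.60 + 0.44 × 11.60 = 4.816 + 5.104 = 9.92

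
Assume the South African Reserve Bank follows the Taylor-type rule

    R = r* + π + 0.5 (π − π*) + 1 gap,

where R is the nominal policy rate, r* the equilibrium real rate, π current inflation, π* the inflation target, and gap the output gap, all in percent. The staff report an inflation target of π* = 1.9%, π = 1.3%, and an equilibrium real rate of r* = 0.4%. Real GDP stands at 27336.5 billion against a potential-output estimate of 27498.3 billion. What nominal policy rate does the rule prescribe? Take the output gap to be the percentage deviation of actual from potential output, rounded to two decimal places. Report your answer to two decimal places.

0.81%

Output gap = 100 × (27336.5 − 27498.3) / 27498.3 = -0.59%.
R = 0.40 + 1.30 + 0.5 × (1.30 − 1.90) + 1 × (-0.59)
   = 0.40 + 1.3 − 0.3 − 0.59 = 0.81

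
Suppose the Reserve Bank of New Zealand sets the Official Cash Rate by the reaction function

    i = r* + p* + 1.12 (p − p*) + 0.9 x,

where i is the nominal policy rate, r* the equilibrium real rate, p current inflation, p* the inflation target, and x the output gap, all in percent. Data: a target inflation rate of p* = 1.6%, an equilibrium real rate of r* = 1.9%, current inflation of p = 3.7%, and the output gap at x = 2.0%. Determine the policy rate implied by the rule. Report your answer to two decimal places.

7.65%

i = 1.9 + 1.6 + 1.12 × (3.7 − 1.6) + 0.9 × 2.0
   = 1.9 + 1.6 + 2.352 + 1.8 = 7.65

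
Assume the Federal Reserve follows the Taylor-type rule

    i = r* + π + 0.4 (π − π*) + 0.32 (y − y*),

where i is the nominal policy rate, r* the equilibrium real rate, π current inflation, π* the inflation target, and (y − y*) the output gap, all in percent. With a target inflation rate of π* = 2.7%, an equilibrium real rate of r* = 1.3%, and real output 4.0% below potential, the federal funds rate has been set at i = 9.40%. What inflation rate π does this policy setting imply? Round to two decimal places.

7.47%

Output 4.0% below potential → (y − y*) = -4.0.
Collecting π: i = r* + (1 + 0.4) π − 0.4 π* + 0.32 (y − y*)
1.4 π = 9.40 − 1.3 + 0.4 × 2.7 − 0.32 × (-4.0) = 10.46
π = 10.46 / 1.4 = 7.47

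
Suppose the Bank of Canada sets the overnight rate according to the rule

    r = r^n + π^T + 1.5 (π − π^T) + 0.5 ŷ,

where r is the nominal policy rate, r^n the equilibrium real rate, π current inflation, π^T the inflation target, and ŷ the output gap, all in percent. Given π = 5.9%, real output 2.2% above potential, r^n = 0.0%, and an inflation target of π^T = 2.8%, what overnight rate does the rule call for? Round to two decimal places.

Output 2.2% above potential → ŷ = 2.2.
r = 0.0 + 2.8 + 1.5 × (5.9 − 2.8) + 0.5 × 2.2
   = 0.0 + 2.8 + 4.65 + 1.1 = 8.55

8.55%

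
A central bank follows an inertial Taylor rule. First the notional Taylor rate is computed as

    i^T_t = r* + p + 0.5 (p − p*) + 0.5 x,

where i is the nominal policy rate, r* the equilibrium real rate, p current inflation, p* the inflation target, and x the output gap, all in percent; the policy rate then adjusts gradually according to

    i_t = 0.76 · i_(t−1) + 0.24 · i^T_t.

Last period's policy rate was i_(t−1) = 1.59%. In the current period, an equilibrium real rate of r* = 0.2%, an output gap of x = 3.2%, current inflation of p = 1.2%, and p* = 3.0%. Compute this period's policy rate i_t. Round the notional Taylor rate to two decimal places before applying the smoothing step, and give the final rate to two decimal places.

1.71%

i^T_t = 0.2 + 1.2 + 0.5 × (1.2 − 3.0) + 0.5 × 3.2
   = 0.2 + 1.2 − 0.9 + 1.6 = 2.10
i_t = 0.76 × 1.59 + 0.24 × 2.10 = 1.2084 + 0.504 = 1.71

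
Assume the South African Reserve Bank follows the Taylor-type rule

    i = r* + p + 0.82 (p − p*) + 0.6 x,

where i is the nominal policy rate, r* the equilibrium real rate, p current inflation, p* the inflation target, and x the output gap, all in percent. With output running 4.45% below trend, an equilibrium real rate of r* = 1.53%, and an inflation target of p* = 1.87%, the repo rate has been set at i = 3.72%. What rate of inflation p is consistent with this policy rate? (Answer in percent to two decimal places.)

3.51%

Output 4.45% below potential → x = -4.45.
Collecting p: i = r* + (1 + 0.82) p − 0.82 p* + 0.6 x
1.82 p = 3.72 − 1.53 + 0.82 × 1.87 − 0.6 × (-4.45) = 6.3934
p = 6.3934 / 1.82 = 3.51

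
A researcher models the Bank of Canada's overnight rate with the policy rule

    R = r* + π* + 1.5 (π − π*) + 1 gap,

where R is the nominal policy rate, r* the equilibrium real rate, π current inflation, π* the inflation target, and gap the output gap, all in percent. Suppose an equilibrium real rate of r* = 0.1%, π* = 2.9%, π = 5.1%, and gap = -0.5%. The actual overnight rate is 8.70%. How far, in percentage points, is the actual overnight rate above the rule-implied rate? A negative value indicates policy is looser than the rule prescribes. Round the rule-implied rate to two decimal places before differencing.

R = 0.1 + 2.9 + 1.5 × (5.1 − 2.9) + 1 × (-0.5)
   = 0.1 + 2.9 + 3.3 − 0.5 = 5.80
Deviation = 8.70 − 5.80 = 2.90 pp.

2.90 pp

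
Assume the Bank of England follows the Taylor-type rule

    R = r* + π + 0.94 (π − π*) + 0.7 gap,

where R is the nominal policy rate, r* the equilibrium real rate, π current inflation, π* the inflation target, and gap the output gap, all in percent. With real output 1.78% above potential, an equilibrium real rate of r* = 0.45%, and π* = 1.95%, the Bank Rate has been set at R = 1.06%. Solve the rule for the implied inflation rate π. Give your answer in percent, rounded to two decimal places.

0.62%

Output 1.78% above potential → gap = 1.78.
Collecting π: R = r* + (1 + 0.94) π − 0.94 π* + 0.7 gap
1.94 π = 1.06 − 0.45 + 0.94 × 1.95 − 0.7 × 1.78 = 1.197
π = 1.197 / 1.94 = 0.62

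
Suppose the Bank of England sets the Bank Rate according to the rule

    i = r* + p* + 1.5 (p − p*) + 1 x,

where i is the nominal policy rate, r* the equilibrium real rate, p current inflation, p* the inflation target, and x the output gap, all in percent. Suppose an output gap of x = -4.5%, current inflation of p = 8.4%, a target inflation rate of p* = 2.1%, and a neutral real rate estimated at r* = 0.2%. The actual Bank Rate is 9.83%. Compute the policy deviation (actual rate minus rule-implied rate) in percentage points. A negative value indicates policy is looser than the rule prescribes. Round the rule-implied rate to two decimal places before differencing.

2.58 pp

i = 0.2 + 2.1 + 1.5 × (8.4 − 2.1) + 1 × (-4.5)
   = 0.2 + 2.1 + 9.45 − 4.5 = 7.25
Deviation = 9.83 − 7.25 = 2.58 pp.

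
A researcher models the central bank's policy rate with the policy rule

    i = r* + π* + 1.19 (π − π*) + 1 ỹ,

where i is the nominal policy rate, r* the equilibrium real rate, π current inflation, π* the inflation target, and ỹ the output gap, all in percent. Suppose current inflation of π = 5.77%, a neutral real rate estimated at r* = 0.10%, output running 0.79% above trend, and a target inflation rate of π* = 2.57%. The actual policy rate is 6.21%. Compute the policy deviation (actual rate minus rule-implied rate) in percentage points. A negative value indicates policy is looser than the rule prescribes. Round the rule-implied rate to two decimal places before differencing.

-1.06 pp

Output 0.79% above potential → ỹ = 0.79.
i = 0.10 + 2.57 + 1.19 × (5.77 − 2.57) + 1 × 0.79
   = 0.10 + 2.57 + 3.808 + 0.79 = 7.27
Deviation = 6.21 − 7.27 = -1.06 pp.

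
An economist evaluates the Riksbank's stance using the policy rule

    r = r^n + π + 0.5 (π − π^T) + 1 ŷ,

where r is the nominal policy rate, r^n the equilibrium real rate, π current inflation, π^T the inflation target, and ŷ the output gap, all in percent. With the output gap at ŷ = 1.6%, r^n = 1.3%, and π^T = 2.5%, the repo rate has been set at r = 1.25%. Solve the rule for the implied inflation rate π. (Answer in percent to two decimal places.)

-0.27%

Collecting π: r = r^n + (1 + 0.5) π − 0.5 π^T + 1 ŷ
1.5 π = 1.25 − 1.3 + 0.5 × 2.5 − 1 × 1.6 = -0.4
π = -0.4 / 1.5 = -0.27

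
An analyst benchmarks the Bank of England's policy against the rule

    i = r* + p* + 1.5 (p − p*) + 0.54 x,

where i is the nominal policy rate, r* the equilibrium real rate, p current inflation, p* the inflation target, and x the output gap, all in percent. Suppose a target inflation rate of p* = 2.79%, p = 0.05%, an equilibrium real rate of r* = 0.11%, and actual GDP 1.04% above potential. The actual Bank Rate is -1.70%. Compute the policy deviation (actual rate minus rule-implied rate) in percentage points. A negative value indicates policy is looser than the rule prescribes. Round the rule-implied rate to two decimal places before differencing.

-1.05 pp

Output 1.04% above potential → x = 1.04.
i = 0.11 + 2.79 + 1.5 × (0.05 − 2.79) + 0.54 × 1.04
   = 0.11 + 2.79 − 4.11 + 0.5616 = -0.65
Deviation = -1.70 − (-0.65) = -1.05 pp.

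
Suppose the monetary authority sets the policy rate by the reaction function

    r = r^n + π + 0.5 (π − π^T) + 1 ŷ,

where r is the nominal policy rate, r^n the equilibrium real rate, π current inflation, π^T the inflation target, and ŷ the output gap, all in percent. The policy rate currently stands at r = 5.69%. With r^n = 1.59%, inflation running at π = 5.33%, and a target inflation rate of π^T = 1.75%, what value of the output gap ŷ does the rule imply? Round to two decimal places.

-3.02%

1 ŷ = 5.69 − 1.59 − 5.33 − 0.5 × (5.33 − 1.75) = -3.02
ŷ = -3.02 / 1 = -3.02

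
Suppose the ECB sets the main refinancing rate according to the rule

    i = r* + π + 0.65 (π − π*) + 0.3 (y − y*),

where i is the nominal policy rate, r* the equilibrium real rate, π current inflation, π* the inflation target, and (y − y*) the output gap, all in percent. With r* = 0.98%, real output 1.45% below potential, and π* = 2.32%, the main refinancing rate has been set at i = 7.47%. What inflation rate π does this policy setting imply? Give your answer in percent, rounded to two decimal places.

Output 1.45% below potential → (y − y*) = -1.45.
Collecting π: i = r* + (1 + 0.65) π − 0.65 π* + 0.3 (y − y*)
1.65 π = 7.47 − 0.98 + 0.65 × 2.32 − 0.3 × (-1.45) = 8.433
π = 8.433 / 1.65 = 5.11

5.11%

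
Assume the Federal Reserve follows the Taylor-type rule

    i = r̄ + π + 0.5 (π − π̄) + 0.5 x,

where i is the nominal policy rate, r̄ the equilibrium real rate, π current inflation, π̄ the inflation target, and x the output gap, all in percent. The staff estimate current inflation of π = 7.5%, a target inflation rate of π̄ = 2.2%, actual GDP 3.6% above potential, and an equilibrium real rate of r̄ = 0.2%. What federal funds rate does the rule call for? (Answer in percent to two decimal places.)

Output 3.6% above potential → x = 3.6.
i = 0.2 + 7.5 + 0.5 × (7.5 − 2.2) + 0.5 × 3.6
   = 0.2 + 7.5 + 2.65 + 1.8 = 12.15

12.15%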